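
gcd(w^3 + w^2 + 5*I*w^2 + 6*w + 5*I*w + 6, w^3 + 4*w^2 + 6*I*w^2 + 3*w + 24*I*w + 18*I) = w^2 + w*(1 + 6*I) + 6*I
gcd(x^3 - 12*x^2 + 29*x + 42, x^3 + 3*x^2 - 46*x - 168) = x - 7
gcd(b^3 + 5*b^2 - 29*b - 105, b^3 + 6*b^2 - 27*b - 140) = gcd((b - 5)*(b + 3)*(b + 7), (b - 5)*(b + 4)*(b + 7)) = b^2 + 2*b - 35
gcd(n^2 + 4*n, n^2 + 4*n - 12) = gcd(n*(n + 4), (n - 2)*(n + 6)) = 1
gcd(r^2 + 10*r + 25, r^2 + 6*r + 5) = r + 5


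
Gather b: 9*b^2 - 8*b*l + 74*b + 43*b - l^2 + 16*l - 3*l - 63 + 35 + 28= 9*b^2 + b*(117 - 8*l) - l^2 + 13*l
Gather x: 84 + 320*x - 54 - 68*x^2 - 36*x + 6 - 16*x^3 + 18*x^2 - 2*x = -16*x^3 - 50*x^2 + 282*x + 36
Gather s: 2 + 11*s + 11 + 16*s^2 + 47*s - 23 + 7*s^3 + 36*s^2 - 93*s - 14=7*s^3 + 52*s^2 - 35*s - 24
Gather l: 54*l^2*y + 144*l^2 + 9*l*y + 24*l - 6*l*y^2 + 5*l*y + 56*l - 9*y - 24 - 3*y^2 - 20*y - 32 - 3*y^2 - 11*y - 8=l^2*(54*y + 144) + l*(-6*y^2 + 14*y + 80) - 6*y^2 - 40*y - 64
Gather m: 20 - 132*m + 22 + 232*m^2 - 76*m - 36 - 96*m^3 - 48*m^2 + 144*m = -96*m^3 + 184*m^2 - 64*m + 6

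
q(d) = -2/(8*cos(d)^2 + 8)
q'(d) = -32*sin(d)*cos(d)/(8*cos(d)^2 + 8)^2 = -sin(2*d)/(cos(2*d) + 3)^2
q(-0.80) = -0.17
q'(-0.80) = 0.11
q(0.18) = -0.13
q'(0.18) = -0.02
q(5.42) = -0.18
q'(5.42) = 0.12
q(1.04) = -0.20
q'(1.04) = -0.14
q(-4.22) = -0.20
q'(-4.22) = 0.14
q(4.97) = -0.23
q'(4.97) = 0.11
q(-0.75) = -0.16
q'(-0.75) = 0.11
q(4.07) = -0.18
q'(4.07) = -0.13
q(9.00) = -0.14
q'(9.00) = 0.06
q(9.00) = -0.14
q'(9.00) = 0.06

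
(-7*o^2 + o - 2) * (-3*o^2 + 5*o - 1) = 21*o^4 - 38*o^3 + 18*o^2 - 11*o + 2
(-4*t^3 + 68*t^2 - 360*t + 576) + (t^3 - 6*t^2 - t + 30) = -3*t^3 + 62*t^2 - 361*t + 606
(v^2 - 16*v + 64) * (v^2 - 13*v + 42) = v^4 - 29*v^3 + 314*v^2 - 1504*v + 2688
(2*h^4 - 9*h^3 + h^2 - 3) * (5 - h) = -2*h^5 + 19*h^4 - 46*h^3 + 5*h^2 + 3*h - 15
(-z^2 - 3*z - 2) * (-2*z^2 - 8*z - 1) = 2*z^4 + 14*z^3 + 29*z^2 + 19*z + 2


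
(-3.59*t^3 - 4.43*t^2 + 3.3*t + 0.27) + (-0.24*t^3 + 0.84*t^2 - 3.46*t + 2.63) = -3.83*t^3 - 3.59*t^2 - 0.16*t + 2.9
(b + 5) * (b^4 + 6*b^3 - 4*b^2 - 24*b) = b^5 + 11*b^4 + 26*b^3 - 44*b^2 - 120*b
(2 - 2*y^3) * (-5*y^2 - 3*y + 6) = 10*y^5 + 6*y^4 - 12*y^3 - 10*y^2 - 6*y + 12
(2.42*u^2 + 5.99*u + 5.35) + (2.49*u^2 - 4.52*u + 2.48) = 4.91*u^2 + 1.47*u + 7.83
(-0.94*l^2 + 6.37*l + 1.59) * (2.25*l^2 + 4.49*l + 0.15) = -2.115*l^4 + 10.1119*l^3 + 32.0378*l^2 + 8.0946*l + 0.2385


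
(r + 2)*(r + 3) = r^2 + 5*r + 6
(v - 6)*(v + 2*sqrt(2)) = v^2 - 6*v + 2*sqrt(2)*v - 12*sqrt(2)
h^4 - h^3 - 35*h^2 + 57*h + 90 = (h - 5)*(h - 3)*(h + 1)*(h + 6)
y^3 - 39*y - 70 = (y - 7)*(y + 2)*(y + 5)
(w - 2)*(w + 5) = w^2 + 3*w - 10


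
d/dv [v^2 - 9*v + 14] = 2*v - 9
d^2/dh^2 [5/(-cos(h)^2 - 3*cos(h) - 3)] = 5*(4*sin(h)^4 + sin(h)^2 - 81*cos(h)/4 + 9*cos(3*h)/4 - 17)/(-sin(h)^2 + 3*cos(h) + 4)^3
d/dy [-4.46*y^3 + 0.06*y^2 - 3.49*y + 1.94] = -13.38*y^2 + 0.12*y - 3.49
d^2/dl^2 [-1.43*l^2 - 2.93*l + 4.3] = -2.86000000000000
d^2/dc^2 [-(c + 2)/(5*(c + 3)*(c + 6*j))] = 2*(-(c + 2)*(c + 3)^2 - (c + 2)*(c + 3)*(c + 6*j) - (c + 2)*(c + 6*j)^2 + (c + 3)^2*(c + 6*j) + (c + 3)*(c + 6*j)^2)/(5*(c + 3)^3*(c + 6*j)^3)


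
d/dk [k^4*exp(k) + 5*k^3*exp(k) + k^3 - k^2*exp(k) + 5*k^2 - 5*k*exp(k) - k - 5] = k^4*exp(k) + 9*k^3*exp(k) + 14*k^2*exp(k) + 3*k^2 - 7*k*exp(k) + 10*k - 5*exp(k) - 1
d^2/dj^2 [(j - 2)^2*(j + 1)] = 6*j - 6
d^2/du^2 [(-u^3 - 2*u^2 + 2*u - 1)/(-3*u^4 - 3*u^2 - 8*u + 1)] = 2*(9*u^9 + 54*u^8 - 135*u^7 - 96*u^6 - 306*u^5 + 297*u^4 - 11*u^3 + 39*u^2 + 57*u + 53)/(27*u^12 + 81*u^10 + 216*u^9 + 54*u^8 + 432*u^7 + 549*u^6 + 72*u^5 + 558*u^4 + 368*u^3 - 183*u^2 + 24*u - 1)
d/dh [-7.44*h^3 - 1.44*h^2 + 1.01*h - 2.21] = -22.32*h^2 - 2.88*h + 1.01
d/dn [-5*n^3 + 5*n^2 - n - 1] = -15*n^2 + 10*n - 1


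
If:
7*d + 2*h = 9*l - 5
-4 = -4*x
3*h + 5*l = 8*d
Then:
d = l - 15/37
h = l - 40/37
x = 1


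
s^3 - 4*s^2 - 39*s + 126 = (s - 7)*(s - 3)*(s + 6)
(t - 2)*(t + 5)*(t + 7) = t^3 + 10*t^2 + 11*t - 70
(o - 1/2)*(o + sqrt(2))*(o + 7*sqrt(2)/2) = o^3 - o^2/2 + 9*sqrt(2)*o^2/2 - 9*sqrt(2)*o/4 + 7*o - 7/2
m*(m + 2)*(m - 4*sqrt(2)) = m^3 - 4*sqrt(2)*m^2 + 2*m^2 - 8*sqrt(2)*m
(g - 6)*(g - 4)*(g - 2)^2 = g^4 - 14*g^3 + 68*g^2 - 136*g + 96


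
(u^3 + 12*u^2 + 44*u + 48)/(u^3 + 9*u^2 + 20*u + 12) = (u + 4)/(u + 1)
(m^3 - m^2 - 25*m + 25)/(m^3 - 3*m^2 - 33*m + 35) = (m - 5)/(m - 7)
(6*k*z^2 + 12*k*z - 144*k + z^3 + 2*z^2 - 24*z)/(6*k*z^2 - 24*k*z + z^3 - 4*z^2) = (z + 6)/z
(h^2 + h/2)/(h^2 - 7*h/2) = (2*h + 1)/(2*h - 7)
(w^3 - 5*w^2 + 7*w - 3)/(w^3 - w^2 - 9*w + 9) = (w - 1)/(w + 3)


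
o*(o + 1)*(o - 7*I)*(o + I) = o^4 + o^3 - 6*I*o^3 + 7*o^2 - 6*I*o^2 + 7*o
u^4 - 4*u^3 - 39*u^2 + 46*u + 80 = (u - 8)*(u - 2)*(u + 1)*(u + 5)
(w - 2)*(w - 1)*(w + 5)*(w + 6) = w^4 + 8*w^3 - w^2 - 68*w + 60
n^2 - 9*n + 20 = (n - 5)*(n - 4)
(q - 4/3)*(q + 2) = q^2 + 2*q/3 - 8/3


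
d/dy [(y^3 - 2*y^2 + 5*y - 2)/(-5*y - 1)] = (-10*y^3 + 7*y^2 + 4*y - 15)/(25*y^2 + 10*y + 1)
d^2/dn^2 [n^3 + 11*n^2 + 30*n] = 6*n + 22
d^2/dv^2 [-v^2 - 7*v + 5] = -2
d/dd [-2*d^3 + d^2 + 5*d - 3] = -6*d^2 + 2*d + 5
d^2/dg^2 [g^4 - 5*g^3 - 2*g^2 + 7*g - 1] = 12*g^2 - 30*g - 4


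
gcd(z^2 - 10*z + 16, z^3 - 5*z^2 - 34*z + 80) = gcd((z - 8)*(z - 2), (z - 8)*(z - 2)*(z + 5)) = z^2 - 10*z + 16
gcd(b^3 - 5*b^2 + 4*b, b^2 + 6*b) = b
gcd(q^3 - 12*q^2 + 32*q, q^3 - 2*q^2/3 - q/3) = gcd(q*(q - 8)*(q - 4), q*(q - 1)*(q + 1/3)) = q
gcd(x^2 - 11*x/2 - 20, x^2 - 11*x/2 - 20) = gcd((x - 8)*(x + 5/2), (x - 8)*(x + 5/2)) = x^2 - 11*x/2 - 20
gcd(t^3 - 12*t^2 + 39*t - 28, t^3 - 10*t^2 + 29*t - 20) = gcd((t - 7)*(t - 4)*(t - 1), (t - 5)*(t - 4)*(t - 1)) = t^2 - 5*t + 4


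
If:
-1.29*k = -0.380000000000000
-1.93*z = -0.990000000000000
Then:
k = 0.29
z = 0.51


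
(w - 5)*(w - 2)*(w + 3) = w^3 - 4*w^2 - 11*w + 30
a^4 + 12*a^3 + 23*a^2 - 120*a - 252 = (a - 3)*(a + 2)*(a + 6)*(a + 7)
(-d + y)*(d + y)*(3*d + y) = -3*d^3 - d^2*y + 3*d*y^2 + y^3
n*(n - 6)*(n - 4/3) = n^3 - 22*n^2/3 + 8*n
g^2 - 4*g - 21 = (g - 7)*(g + 3)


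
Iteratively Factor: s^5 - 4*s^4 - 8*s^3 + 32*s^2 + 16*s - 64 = (s + 2)*(s^4 - 6*s^3 + 4*s^2 + 24*s - 32) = (s - 4)*(s + 2)*(s^3 - 2*s^2 - 4*s + 8) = (s - 4)*(s - 2)*(s + 2)*(s^2 - 4) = (s - 4)*(s - 2)^2*(s + 2)*(s + 2)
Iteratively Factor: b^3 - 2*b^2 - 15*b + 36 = (b - 3)*(b^2 + b - 12) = (b - 3)*(b + 4)*(b - 3)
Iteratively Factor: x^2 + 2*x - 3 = (x + 3)*(x - 1)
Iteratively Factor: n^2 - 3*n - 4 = (n + 1)*(n - 4)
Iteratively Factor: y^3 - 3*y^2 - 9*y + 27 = (y - 3)*(y^2 - 9) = (y - 3)^2*(y + 3)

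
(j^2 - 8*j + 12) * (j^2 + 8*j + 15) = j^4 - 37*j^2 - 24*j + 180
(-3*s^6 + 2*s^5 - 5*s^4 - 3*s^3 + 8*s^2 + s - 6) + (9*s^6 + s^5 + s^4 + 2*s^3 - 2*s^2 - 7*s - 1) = 6*s^6 + 3*s^5 - 4*s^4 - s^3 + 6*s^2 - 6*s - 7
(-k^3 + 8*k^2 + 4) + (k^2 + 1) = -k^3 + 9*k^2 + 5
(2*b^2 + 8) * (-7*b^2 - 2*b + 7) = -14*b^4 - 4*b^3 - 42*b^2 - 16*b + 56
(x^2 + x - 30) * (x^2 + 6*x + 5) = x^4 + 7*x^3 - 19*x^2 - 175*x - 150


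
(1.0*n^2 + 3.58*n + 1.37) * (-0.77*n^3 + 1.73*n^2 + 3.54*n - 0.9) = -0.77*n^5 - 1.0266*n^4 + 8.6785*n^3 + 14.1433*n^2 + 1.6278*n - 1.233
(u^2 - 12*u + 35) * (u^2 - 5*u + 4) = u^4 - 17*u^3 + 99*u^2 - 223*u + 140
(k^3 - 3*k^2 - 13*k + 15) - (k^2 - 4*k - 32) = k^3 - 4*k^2 - 9*k + 47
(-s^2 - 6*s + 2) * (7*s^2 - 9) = -7*s^4 - 42*s^3 + 23*s^2 + 54*s - 18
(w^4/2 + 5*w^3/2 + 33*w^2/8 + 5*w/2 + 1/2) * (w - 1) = w^5/2 + 2*w^4 + 13*w^3/8 - 13*w^2/8 - 2*w - 1/2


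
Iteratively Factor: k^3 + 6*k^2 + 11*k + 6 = (k + 3)*(k^2 + 3*k + 2) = (k + 1)*(k + 3)*(k + 2)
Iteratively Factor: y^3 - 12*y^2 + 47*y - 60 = (y - 4)*(y^2 - 8*y + 15) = (y - 5)*(y - 4)*(y - 3)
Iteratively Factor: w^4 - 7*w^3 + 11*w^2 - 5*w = (w - 5)*(w^3 - 2*w^2 + w) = w*(w - 5)*(w^2 - 2*w + 1) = w*(w - 5)*(w - 1)*(w - 1)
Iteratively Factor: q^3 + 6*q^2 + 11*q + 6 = (q + 3)*(q^2 + 3*q + 2) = (q + 1)*(q + 3)*(q + 2)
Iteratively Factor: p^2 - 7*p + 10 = (p - 5)*(p - 2)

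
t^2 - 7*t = t*(t - 7)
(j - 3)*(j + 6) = j^2 + 3*j - 18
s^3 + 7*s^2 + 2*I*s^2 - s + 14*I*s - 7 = (s + 7)*(s + I)^2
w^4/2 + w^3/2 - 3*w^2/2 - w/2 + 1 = (w/2 + 1)*(w - 1)^2*(w + 1)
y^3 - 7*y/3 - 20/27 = (y - 5/3)*(y + 1/3)*(y + 4/3)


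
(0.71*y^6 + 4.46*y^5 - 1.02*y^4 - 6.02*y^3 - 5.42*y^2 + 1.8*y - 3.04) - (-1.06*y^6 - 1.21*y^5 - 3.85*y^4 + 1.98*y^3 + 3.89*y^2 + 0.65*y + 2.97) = 1.77*y^6 + 5.67*y^5 + 2.83*y^4 - 8.0*y^3 - 9.31*y^2 + 1.15*y - 6.01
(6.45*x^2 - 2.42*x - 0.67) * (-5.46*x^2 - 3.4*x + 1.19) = -35.217*x^4 - 8.7168*x^3 + 19.5617*x^2 - 0.6018*x - 0.7973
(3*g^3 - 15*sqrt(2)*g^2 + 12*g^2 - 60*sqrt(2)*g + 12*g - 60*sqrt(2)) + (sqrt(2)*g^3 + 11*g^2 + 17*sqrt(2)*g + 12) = sqrt(2)*g^3 + 3*g^3 - 15*sqrt(2)*g^2 + 23*g^2 - 43*sqrt(2)*g + 12*g - 60*sqrt(2) + 12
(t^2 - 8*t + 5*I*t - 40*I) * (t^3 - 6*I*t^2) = t^5 - 8*t^4 - I*t^4 + 30*t^3 + 8*I*t^3 - 240*t^2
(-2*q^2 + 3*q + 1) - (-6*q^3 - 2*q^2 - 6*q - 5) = 6*q^3 + 9*q + 6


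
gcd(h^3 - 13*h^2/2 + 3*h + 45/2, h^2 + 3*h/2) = h + 3/2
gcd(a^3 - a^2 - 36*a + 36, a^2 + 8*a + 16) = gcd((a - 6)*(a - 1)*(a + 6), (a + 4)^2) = 1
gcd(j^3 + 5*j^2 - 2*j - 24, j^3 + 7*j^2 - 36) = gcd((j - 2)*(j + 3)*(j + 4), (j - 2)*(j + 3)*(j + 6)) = j^2 + j - 6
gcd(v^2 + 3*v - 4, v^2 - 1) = v - 1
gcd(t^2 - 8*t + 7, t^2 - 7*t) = t - 7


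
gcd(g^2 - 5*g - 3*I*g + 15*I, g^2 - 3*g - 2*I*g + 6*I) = 1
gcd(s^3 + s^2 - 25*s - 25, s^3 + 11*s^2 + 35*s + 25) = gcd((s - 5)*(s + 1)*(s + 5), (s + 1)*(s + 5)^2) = s^2 + 6*s + 5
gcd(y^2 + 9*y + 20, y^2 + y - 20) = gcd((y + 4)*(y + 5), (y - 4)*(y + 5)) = y + 5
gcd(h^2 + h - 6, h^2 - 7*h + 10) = h - 2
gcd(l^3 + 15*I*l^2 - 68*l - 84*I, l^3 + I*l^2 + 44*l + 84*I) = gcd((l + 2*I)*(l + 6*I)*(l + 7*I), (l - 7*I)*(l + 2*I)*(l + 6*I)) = l^2 + 8*I*l - 12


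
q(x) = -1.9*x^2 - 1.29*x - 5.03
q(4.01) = -40.76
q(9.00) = -170.54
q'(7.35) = -29.22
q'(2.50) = -10.79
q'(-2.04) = 6.46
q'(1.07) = -5.36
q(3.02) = -26.25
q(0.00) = -5.03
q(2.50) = -20.13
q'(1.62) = -7.45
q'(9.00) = -35.49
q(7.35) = -117.15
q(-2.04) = -10.31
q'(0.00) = -1.29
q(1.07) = -8.59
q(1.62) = -12.11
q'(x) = -3.8*x - 1.29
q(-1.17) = -6.12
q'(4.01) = -16.53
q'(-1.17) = 3.16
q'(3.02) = -12.77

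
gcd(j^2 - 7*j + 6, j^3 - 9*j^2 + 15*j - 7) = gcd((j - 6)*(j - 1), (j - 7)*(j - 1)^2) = j - 1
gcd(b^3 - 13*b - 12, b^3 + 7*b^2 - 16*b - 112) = b - 4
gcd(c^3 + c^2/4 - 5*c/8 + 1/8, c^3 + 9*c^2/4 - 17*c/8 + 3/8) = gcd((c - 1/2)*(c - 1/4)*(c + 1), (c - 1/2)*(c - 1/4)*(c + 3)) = c^2 - 3*c/4 + 1/8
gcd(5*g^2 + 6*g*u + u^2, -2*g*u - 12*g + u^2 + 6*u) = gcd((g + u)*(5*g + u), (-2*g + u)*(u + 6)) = 1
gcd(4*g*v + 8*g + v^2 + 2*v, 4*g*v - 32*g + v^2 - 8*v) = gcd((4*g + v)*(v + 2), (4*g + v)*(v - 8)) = 4*g + v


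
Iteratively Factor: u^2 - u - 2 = (u + 1)*(u - 2)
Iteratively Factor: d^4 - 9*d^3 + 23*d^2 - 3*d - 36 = (d - 3)*(d^3 - 6*d^2 + 5*d + 12) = (d - 3)*(d + 1)*(d^2 - 7*d + 12) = (d - 4)*(d - 3)*(d + 1)*(d - 3)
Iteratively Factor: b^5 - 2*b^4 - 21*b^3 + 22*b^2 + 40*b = (b + 1)*(b^4 - 3*b^3 - 18*b^2 + 40*b) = (b - 2)*(b + 1)*(b^3 - b^2 - 20*b) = b*(b - 2)*(b + 1)*(b^2 - b - 20) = b*(b - 2)*(b + 1)*(b + 4)*(b - 5)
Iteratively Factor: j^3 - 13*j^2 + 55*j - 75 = (j - 3)*(j^2 - 10*j + 25) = (j - 5)*(j - 3)*(j - 5)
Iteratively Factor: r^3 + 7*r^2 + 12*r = (r)*(r^2 + 7*r + 12) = r*(r + 4)*(r + 3)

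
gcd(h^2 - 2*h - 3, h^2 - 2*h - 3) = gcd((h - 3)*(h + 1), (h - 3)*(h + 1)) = h^2 - 2*h - 3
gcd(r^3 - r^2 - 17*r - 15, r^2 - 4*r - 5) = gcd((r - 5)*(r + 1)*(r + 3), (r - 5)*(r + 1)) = r^2 - 4*r - 5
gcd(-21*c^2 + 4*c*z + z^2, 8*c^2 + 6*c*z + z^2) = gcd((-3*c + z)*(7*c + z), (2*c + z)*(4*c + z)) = 1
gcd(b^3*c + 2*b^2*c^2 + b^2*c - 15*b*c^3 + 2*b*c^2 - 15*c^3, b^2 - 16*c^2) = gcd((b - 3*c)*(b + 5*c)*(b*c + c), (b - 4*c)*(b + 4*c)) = 1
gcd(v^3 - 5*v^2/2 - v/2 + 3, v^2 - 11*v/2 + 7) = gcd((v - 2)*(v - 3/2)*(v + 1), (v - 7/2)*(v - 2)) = v - 2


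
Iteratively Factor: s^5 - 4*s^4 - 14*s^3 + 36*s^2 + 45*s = (s)*(s^4 - 4*s^3 - 14*s^2 + 36*s + 45) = s*(s + 1)*(s^3 - 5*s^2 - 9*s + 45) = s*(s - 5)*(s + 1)*(s^2 - 9) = s*(s - 5)*(s - 3)*(s + 1)*(s + 3)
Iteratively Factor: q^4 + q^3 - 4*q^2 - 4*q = (q - 2)*(q^3 + 3*q^2 + 2*q) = (q - 2)*(q + 1)*(q^2 + 2*q) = q*(q - 2)*(q + 1)*(q + 2)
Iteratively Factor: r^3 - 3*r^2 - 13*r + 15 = (r - 5)*(r^2 + 2*r - 3) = (r - 5)*(r - 1)*(r + 3)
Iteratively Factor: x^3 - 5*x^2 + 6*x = (x - 3)*(x^2 - 2*x) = x*(x - 3)*(x - 2)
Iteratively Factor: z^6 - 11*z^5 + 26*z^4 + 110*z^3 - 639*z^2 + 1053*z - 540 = (z - 3)*(z^5 - 8*z^4 + 2*z^3 + 116*z^2 - 291*z + 180) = (z - 3)^2*(z^4 - 5*z^3 - 13*z^2 + 77*z - 60) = (z - 3)^2*(z + 4)*(z^3 - 9*z^2 + 23*z - 15) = (z - 5)*(z - 3)^2*(z + 4)*(z^2 - 4*z + 3) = (z - 5)*(z - 3)^2*(z - 1)*(z + 4)*(z - 3)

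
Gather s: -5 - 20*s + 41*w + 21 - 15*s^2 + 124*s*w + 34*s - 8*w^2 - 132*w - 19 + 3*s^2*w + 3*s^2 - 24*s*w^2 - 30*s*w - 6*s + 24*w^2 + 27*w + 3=s^2*(3*w - 12) + s*(-24*w^2 + 94*w + 8) + 16*w^2 - 64*w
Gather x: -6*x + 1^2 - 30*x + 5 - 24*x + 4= 10 - 60*x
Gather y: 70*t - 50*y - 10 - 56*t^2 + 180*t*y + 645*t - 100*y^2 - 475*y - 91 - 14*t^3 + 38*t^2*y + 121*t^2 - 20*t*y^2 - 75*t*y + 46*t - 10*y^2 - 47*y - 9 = -14*t^3 + 65*t^2 + 761*t + y^2*(-20*t - 110) + y*(38*t^2 + 105*t - 572) - 110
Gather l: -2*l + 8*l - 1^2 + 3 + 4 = 6*l + 6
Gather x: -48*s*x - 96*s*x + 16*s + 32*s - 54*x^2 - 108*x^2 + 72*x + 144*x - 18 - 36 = 48*s - 162*x^2 + x*(216 - 144*s) - 54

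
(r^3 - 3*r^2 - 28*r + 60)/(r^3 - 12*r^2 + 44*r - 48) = (r + 5)/(r - 4)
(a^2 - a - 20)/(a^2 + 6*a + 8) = (a - 5)/(a + 2)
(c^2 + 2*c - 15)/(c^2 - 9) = (c + 5)/(c + 3)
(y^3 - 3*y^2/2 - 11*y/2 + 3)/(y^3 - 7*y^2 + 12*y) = (y^2 + 3*y/2 - 1)/(y*(y - 4))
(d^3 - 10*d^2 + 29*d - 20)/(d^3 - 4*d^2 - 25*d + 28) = (d^2 - 9*d + 20)/(d^2 - 3*d - 28)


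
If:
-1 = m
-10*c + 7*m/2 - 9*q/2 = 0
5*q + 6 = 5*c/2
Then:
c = 38/245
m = -1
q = -55/49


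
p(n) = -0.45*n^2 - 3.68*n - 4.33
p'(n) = -0.9*n - 3.68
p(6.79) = -50.06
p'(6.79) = -9.79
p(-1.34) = -0.21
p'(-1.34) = -2.47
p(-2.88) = 2.54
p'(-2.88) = -1.09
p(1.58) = -11.27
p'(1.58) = -5.10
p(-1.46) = 0.08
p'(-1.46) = -2.37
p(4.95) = -33.57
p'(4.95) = -8.14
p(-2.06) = 1.34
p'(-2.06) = -1.83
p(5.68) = -39.75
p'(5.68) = -8.79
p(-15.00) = -50.38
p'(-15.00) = 9.82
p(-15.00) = -50.38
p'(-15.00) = 9.82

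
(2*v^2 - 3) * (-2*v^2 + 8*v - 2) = -4*v^4 + 16*v^3 + 2*v^2 - 24*v + 6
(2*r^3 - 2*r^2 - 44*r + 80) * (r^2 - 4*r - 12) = 2*r^5 - 10*r^4 - 60*r^3 + 280*r^2 + 208*r - 960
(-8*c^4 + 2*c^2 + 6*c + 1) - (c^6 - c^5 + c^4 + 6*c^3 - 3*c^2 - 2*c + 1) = -c^6 + c^5 - 9*c^4 - 6*c^3 + 5*c^2 + 8*c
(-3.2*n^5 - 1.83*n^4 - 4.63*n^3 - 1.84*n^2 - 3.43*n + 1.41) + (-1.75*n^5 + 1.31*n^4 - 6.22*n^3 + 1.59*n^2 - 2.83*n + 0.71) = -4.95*n^5 - 0.52*n^4 - 10.85*n^3 - 0.25*n^2 - 6.26*n + 2.12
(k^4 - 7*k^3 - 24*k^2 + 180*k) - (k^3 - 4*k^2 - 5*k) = k^4 - 8*k^3 - 20*k^2 + 185*k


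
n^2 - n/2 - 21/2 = (n - 7/2)*(n + 3)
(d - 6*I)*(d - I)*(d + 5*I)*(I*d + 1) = I*d^4 + 3*d^3 + 27*I*d^2 + 59*d - 30*I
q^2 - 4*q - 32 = (q - 8)*(q + 4)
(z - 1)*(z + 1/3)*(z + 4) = z^3 + 10*z^2/3 - 3*z - 4/3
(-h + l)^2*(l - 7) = h^2*l - 7*h^2 - 2*h*l^2 + 14*h*l + l^3 - 7*l^2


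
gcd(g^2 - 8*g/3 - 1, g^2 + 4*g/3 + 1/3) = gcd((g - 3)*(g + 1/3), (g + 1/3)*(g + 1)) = g + 1/3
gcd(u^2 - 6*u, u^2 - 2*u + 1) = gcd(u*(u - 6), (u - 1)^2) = 1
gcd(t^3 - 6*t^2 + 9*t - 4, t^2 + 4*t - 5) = t - 1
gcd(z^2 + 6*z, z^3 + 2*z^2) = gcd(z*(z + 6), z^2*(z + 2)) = z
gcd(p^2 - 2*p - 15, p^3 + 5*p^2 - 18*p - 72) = p + 3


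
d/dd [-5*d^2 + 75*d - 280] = 75 - 10*d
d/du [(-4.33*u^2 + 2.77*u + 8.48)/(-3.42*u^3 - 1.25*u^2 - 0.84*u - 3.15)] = (-14.8086*u^4 + 18.9468*u^3 + 94.1045*u^2 + 48.479*u - 1.6023)/(11.6964*u^6 + 8.55*u^5 + 7.3081*u^4 + 23.646*u^3 + 8.5806*u^2 + 5.292*u + 9.9225)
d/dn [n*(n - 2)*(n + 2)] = 3*n^2 - 4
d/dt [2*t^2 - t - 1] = 4*t - 1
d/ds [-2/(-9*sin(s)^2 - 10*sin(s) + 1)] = -4*(9*sin(s) + 5)*cos(s)/(9*sin(s)^2 + 10*sin(s) - 1)^2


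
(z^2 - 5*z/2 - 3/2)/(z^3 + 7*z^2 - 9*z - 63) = (z + 1/2)/(z^2 + 10*z + 21)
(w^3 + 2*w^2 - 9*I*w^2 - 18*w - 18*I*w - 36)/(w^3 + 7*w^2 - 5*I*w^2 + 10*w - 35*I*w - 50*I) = (w^2 - 9*I*w - 18)/(w^2 + 5*w*(1 - I) - 25*I)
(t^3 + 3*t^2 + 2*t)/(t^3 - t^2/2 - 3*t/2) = 2*(t + 2)/(2*t - 3)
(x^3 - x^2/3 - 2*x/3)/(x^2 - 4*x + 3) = x*(3*x + 2)/(3*(x - 3))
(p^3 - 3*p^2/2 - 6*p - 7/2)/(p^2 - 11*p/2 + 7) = (p^2 + 2*p + 1)/(p - 2)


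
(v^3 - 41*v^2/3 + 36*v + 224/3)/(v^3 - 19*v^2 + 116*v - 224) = (v + 4/3)/(v - 4)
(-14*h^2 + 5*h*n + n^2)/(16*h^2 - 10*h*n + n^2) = (-7*h - n)/(8*h - n)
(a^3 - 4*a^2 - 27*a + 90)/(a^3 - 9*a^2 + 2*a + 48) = (a^2 - a - 30)/(a^2 - 6*a - 16)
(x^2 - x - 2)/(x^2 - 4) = (x + 1)/(x + 2)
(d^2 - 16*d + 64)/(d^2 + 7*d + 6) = (d^2 - 16*d + 64)/(d^2 + 7*d + 6)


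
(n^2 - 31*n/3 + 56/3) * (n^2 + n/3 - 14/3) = n^4 - 10*n^3 + 95*n^2/9 + 490*n/9 - 784/9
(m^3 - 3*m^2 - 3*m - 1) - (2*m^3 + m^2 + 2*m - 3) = -m^3 - 4*m^2 - 5*m + 2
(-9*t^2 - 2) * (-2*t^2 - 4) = 18*t^4 + 40*t^2 + 8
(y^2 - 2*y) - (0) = y^2 - 2*y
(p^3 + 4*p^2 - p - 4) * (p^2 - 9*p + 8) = p^5 - 5*p^4 - 29*p^3 + 37*p^2 + 28*p - 32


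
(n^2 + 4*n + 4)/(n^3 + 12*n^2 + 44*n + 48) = (n + 2)/(n^2 + 10*n + 24)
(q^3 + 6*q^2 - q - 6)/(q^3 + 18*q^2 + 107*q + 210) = (q^2 - 1)/(q^2 + 12*q + 35)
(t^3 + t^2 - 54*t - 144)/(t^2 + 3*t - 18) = (t^2 - 5*t - 24)/(t - 3)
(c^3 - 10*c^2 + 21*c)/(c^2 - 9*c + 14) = c*(c - 3)/(c - 2)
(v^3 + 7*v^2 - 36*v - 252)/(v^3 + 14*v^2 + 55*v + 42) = (v - 6)/(v + 1)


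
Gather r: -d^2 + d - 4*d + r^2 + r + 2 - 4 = -d^2 - 3*d + r^2 + r - 2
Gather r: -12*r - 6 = -12*r - 6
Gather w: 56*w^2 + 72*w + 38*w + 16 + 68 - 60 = 56*w^2 + 110*w + 24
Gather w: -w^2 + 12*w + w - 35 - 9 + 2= -w^2 + 13*w - 42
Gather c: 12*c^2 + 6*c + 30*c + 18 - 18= 12*c^2 + 36*c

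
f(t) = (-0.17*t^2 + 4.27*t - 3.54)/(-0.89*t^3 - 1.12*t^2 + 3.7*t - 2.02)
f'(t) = (4.27 - 0.34*t)/(-0.89*t^3 - 1.12*t^2 + 3.7*t - 2.02) + (-0.17*t^2 + 4.27*t - 3.54)*(2.67*t^2 + 2.24*t - 3.7)/(-0.89*t^3 - 1.12*t^2 + 3.7*t - 2.02)^2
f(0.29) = 2.18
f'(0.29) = 1.87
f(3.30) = -0.26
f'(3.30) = 0.15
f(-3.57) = -1.91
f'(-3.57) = -3.37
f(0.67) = 2.43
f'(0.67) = -5.19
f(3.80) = -0.19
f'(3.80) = 0.10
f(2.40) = -0.48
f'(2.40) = 0.40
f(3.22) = -0.27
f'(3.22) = 0.17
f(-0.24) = 1.55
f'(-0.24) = 0.66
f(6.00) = -0.08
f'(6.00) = 0.03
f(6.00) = -0.08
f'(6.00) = 0.03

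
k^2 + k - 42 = (k - 6)*(k + 7)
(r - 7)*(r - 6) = r^2 - 13*r + 42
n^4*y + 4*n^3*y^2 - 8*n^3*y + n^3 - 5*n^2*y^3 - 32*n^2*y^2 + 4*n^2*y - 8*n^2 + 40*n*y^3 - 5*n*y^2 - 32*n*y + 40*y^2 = (n - 8)*(n - y)*(n + 5*y)*(n*y + 1)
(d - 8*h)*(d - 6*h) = d^2 - 14*d*h + 48*h^2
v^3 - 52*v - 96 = (v - 8)*(v + 2)*(v + 6)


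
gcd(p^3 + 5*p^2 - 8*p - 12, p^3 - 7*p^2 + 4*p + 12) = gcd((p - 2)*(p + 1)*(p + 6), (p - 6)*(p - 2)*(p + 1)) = p^2 - p - 2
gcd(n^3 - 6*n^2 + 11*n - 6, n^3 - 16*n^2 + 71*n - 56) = n - 1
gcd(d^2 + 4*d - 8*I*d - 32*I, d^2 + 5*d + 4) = d + 4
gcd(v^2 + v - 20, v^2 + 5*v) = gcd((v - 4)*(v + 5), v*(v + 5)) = v + 5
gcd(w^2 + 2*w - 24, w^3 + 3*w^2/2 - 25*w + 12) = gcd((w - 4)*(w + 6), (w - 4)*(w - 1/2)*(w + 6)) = w^2 + 2*w - 24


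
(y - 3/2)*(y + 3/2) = y^2 - 9/4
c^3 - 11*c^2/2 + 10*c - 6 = (c - 2)^2*(c - 3/2)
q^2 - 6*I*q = q*(q - 6*I)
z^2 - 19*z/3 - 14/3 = (z - 7)*(z + 2/3)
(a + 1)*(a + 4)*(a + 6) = a^3 + 11*a^2 + 34*a + 24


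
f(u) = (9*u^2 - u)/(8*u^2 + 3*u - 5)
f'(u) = (-16*u - 3)*(9*u^2 - u)/(8*u^2 + 3*u - 5)^2 + (18*u - 1)/(8*u^2 + 3*u - 5) = 5*(7*u^2 - 18*u + 1)/(64*u^4 + 48*u^3 - 71*u^2 - 30*u + 25)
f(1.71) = 1.05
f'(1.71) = -0.08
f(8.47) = 1.07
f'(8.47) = 0.00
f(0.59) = -5.71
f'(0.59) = -181.21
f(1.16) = 1.18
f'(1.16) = -0.61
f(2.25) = 1.03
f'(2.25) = -0.01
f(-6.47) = 1.23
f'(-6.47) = 0.02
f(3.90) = 1.04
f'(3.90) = 0.01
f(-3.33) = 1.40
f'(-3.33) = 0.13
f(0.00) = 0.00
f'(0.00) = 0.20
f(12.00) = 1.09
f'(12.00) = 0.00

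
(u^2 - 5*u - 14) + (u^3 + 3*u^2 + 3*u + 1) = u^3 + 4*u^2 - 2*u - 13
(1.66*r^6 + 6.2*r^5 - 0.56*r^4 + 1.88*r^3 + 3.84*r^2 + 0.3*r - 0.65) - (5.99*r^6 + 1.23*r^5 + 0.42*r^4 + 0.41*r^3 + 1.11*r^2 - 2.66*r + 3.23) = -4.33*r^6 + 4.97*r^5 - 0.98*r^4 + 1.47*r^3 + 2.73*r^2 + 2.96*r - 3.88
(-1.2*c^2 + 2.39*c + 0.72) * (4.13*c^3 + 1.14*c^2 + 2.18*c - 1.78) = -4.956*c^5 + 8.5027*c^4 + 3.0822*c^3 + 8.167*c^2 - 2.6846*c - 1.2816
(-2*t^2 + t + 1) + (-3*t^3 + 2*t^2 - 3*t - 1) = -3*t^3 - 2*t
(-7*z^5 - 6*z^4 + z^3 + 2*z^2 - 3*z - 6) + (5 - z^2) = -7*z^5 - 6*z^4 + z^3 + z^2 - 3*z - 1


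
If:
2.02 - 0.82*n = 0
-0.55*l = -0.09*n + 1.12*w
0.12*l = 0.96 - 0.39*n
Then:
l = -0.01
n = 2.46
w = 0.20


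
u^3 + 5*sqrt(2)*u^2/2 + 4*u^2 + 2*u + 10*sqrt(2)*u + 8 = (u + 4)*(u + sqrt(2)/2)*(u + 2*sqrt(2))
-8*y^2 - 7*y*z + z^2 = (-8*y + z)*(y + z)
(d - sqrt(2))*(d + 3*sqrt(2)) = d^2 + 2*sqrt(2)*d - 6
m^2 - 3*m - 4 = (m - 4)*(m + 1)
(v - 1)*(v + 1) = v^2 - 1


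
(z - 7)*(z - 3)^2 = z^3 - 13*z^2 + 51*z - 63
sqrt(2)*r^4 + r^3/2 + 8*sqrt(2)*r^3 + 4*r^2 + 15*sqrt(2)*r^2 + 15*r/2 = r*(r + 3)*(r + 5)*(sqrt(2)*r + 1/2)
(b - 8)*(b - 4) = b^2 - 12*b + 32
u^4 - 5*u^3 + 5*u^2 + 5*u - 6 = (u - 3)*(u - 2)*(u - 1)*(u + 1)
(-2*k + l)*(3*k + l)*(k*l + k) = -6*k^3*l - 6*k^3 + k^2*l^2 + k^2*l + k*l^3 + k*l^2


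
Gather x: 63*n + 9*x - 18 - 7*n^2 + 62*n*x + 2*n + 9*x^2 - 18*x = -7*n^2 + 65*n + 9*x^2 + x*(62*n - 9) - 18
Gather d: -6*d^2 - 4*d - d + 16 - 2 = -6*d^2 - 5*d + 14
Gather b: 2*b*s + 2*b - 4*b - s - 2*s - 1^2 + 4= b*(2*s - 2) - 3*s + 3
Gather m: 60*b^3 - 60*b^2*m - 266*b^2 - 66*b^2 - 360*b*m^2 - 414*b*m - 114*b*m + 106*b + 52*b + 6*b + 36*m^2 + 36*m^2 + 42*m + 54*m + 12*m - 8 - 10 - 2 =60*b^3 - 332*b^2 + 164*b + m^2*(72 - 360*b) + m*(-60*b^2 - 528*b + 108) - 20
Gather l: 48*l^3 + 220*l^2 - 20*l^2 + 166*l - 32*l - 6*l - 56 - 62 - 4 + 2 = 48*l^3 + 200*l^2 + 128*l - 120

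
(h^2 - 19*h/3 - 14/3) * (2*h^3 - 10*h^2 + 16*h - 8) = 2*h^5 - 68*h^4/3 + 70*h^3 - 188*h^2/3 - 24*h + 112/3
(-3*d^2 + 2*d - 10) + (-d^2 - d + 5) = -4*d^2 + d - 5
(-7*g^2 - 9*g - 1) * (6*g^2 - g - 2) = -42*g^4 - 47*g^3 + 17*g^2 + 19*g + 2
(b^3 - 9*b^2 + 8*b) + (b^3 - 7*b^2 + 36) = 2*b^3 - 16*b^2 + 8*b + 36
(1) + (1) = 2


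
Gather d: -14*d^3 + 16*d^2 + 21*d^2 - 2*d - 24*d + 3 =-14*d^3 + 37*d^2 - 26*d + 3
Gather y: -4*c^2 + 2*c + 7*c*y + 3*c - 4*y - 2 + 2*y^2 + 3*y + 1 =-4*c^2 + 5*c + 2*y^2 + y*(7*c - 1) - 1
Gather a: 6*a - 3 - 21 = 6*a - 24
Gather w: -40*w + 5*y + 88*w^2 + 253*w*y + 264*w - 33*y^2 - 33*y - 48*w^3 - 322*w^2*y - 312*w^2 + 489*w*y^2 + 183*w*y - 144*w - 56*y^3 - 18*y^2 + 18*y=-48*w^3 + w^2*(-322*y - 224) + w*(489*y^2 + 436*y + 80) - 56*y^3 - 51*y^2 - 10*y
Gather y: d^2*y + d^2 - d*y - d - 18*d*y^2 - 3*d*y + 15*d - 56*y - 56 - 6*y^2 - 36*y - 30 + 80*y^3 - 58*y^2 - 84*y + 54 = d^2 + 14*d + 80*y^3 + y^2*(-18*d - 64) + y*(d^2 - 4*d - 176) - 32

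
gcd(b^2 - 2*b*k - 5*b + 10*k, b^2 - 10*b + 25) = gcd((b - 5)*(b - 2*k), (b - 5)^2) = b - 5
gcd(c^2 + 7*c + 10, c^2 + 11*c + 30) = c + 5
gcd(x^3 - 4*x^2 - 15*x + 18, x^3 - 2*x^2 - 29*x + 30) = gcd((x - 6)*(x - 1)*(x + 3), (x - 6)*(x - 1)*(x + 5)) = x^2 - 7*x + 6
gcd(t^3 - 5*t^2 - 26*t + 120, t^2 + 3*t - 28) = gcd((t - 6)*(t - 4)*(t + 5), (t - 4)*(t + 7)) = t - 4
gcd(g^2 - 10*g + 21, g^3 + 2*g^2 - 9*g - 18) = g - 3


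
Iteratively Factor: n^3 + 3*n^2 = (n)*(n^2 + 3*n) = n^2*(n + 3)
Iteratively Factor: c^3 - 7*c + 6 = (c - 2)*(c^2 + 2*c - 3) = (c - 2)*(c - 1)*(c + 3)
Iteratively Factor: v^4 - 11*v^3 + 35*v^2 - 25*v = (v - 1)*(v^3 - 10*v^2 + 25*v) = (v - 5)*(v - 1)*(v^2 - 5*v) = (v - 5)^2*(v - 1)*(v)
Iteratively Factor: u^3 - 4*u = (u)*(u^2 - 4) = u*(u - 2)*(u + 2)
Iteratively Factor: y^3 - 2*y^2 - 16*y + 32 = (y + 4)*(y^2 - 6*y + 8) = (y - 4)*(y + 4)*(y - 2)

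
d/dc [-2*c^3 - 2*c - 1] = -6*c^2 - 2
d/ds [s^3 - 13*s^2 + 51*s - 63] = 3*s^2 - 26*s + 51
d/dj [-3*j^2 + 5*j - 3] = 5 - 6*j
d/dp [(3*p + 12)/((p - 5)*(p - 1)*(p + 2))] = 6*(-p^3 - 4*p^2 + 16*p + 19)/(p^6 - 8*p^5 + 2*p^4 + 76*p^3 - 31*p^2 - 140*p + 100)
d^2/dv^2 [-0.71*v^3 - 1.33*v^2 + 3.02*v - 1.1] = -4.26*v - 2.66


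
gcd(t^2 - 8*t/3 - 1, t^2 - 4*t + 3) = t - 3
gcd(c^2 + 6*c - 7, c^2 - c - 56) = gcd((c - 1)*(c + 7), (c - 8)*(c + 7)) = c + 7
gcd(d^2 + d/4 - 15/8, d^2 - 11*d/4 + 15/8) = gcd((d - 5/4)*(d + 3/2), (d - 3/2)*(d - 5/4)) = d - 5/4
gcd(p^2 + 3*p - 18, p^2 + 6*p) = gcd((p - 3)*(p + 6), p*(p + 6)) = p + 6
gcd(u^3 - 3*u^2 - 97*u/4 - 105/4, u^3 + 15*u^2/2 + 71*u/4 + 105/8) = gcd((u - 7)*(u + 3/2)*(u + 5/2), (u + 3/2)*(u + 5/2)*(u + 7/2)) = u^2 + 4*u + 15/4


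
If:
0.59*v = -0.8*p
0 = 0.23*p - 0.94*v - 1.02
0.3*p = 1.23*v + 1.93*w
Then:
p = 0.68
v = -0.92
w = 0.69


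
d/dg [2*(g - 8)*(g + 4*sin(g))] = 2*g + 2*(g - 8)*(4*cos(g) + 1) + 8*sin(g)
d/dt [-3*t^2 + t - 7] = 1 - 6*t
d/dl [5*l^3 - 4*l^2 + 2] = l*(15*l - 8)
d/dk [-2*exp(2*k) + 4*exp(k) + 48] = 4*(1 - exp(k))*exp(k)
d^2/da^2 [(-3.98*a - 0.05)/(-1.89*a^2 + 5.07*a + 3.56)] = ((40.1682 - 45.1332*a)*(-1.89*a^2 + 5.07*a + 3.56) - (3.78*a - 5.07)*(3.98*a + 0.05)*(7.56*a - 10.14))/(-1.89*a^2 + 5.07*a + 3.56)^3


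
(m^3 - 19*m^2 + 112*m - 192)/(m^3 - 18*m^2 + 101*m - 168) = (m - 8)/(m - 7)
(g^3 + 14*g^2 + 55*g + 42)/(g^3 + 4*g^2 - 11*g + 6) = (g^2 + 8*g + 7)/(g^2 - 2*g + 1)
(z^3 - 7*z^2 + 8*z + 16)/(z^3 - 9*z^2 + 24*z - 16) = (z + 1)/(z - 1)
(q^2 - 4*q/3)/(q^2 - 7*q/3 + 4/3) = q/(q - 1)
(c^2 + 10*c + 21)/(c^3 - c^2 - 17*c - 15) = (c + 7)/(c^2 - 4*c - 5)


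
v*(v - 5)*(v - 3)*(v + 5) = v^4 - 3*v^3 - 25*v^2 + 75*v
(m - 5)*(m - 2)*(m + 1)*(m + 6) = m^4 - 33*m^2 + 28*m + 60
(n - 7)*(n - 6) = n^2 - 13*n + 42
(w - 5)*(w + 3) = w^2 - 2*w - 15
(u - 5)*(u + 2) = u^2 - 3*u - 10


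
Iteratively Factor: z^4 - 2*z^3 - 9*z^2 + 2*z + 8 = (z - 1)*(z^3 - z^2 - 10*z - 8) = (z - 4)*(z - 1)*(z^2 + 3*z + 2) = (z - 4)*(z - 1)*(z + 1)*(z + 2)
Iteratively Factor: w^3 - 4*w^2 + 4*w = (w)*(w^2 - 4*w + 4) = w*(w - 2)*(w - 2)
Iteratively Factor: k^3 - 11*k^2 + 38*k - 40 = (k - 2)*(k^2 - 9*k + 20) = (k - 4)*(k - 2)*(k - 5)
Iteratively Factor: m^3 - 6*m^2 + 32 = (m + 2)*(m^2 - 8*m + 16) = (m - 4)*(m + 2)*(m - 4)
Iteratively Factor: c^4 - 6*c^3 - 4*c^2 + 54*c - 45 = (c - 5)*(c^3 - c^2 - 9*c + 9) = (c - 5)*(c - 3)*(c^2 + 2*c - 3) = (c - 5)*(c - 3)*(c + 3)*(c - 1)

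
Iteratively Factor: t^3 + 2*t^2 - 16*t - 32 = (t + 2)*(t^2 - 16) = (t - 4)*(t + 2)*(t + 4)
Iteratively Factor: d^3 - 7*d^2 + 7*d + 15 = (d + 1)*(d^2 - 8*d + 15) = (d - 5)*(d + 1)*(d - 3)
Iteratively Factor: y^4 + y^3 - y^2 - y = (y + 1)*(y^3 - y) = y*(y + 1)*(y^2 - 1) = y*(y + 1)^2*(y - 1)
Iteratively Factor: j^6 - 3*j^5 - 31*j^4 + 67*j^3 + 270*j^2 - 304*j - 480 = (j - 2)*(j^5 - j^4 - 33*j^3 + j^2 + 272*j + 240) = (j - 4)*(j - 2)*(j^4 + 3*j^3 - 21*j^2 - 83*j - 60) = (j - 5)*(j - 4)*(j - 2)*(j^3 + 8*j^2 + 19*j + 12) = (j - 5)*(j - 4)*(j - 2)*(j + 4)*(j^2 + 4*j + 3) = (j - 5)*(j - 4)*(j - 2)*(j + 3)*(j + 4)*(j + 1)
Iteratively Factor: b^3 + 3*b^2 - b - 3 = (b + 3)*(b^2 - 1) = (b - 1)*(b + 3)*(b + 1)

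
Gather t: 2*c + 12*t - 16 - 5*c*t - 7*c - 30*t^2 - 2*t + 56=-5*c - 30*t^2 + t*(10 - 5*c) + 40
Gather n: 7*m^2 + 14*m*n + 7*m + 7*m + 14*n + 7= 7*m^2 + 14*m + n*(14*m + 14) + 7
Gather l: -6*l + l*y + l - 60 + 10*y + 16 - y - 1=l*(y - 5) + 9*y - 45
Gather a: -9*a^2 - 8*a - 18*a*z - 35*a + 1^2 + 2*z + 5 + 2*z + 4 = -9*a^2 + a*(-18*z - 43) + 4*z + 10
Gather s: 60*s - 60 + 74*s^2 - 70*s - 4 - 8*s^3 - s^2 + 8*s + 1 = -8*s^3 + 73*s^2 - 2*s - 63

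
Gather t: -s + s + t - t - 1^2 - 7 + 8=0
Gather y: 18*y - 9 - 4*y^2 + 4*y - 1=-4*y^2 + 22*y - 10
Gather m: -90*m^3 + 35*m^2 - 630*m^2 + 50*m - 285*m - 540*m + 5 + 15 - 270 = -90*m^3 - 595*m^2 - 775*m - 250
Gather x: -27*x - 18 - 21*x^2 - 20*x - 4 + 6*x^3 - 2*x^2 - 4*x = 6*x^3 - 23*x^2 - 51*x - 22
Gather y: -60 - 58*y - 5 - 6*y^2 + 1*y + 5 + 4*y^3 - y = 4*y^3 - 6*y^2 - 58*y - 60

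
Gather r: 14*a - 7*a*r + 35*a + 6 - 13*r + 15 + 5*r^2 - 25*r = 49*a + 5*r^2 + r*(-7*a - 38) + 21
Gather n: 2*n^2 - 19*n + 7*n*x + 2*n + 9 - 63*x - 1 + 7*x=2*n^2 + n*(7*x - 17) - 56*x + 8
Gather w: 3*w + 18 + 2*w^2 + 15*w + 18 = 2*w^2 + 18*w + 36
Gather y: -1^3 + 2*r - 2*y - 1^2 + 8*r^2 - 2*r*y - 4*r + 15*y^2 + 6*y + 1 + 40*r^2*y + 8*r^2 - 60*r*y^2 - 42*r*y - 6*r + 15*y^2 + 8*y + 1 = 16*r^2 - 8*r + y^2*(30 - 60*r) + y*(40*r^2 - 44*r + 12)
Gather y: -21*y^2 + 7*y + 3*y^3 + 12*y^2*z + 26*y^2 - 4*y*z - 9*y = 3*y^3 + y^2*(12*z + 5) + y*(-4*z - 2)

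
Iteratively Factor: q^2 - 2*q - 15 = (q - 5)*(q + 3)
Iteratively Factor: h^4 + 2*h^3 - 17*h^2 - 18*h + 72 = (h + 4)*(h^3 - 2*h^2 - 9*h + 18) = (h - 3)*(h + 4)*(h^2 + h - 6) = (h - 3)*(h + 3)*(h + 4)*(h - 2)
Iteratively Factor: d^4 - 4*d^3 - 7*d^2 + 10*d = (d)*(d^3 - 4*d^2 - 7*d + 10) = d*(d + 2)*(d^2 - 6*d + 5) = d*(d - 1)*(d + 2)*(d - 5)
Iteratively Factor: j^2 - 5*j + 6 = (j - 3)*(j - 2)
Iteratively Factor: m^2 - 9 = (m - 3)*(m + 3)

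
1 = 1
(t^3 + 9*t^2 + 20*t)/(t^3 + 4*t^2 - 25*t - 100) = t/(t - 5)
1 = 1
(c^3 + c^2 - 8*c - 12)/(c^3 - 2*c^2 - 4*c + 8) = (c^2 - c - 6)/(c^2 - 4*c + 4)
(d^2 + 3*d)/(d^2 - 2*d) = (d + 3)/(d - 2)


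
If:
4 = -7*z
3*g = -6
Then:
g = -2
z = -4/7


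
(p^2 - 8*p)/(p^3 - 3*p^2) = (p - 8)/(p*(p - 3))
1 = 1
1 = 1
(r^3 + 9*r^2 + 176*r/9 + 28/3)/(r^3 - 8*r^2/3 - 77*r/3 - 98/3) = (r^2 + 20*r/3 + 4)/(r^2 - 5*r - 14)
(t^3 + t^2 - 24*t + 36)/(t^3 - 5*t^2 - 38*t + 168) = (t^2 - 5*t + 6)/(t^2 - 11*t + 28)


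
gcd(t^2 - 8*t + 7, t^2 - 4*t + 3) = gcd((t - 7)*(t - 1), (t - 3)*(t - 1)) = t - 1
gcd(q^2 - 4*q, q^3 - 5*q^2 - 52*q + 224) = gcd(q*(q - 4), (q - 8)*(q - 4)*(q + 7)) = q - 4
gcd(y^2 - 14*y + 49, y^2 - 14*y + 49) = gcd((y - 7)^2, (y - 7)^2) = y^2 - 14*y + 49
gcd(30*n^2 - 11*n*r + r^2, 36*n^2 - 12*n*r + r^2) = -6*n + r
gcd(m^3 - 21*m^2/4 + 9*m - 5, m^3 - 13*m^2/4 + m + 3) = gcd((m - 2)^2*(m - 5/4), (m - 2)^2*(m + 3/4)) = m^2 - 4*m + 4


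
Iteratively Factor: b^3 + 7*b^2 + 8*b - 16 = (b + 4)*(b^2 + 3*b - 4) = (b - 1)*(b + 4)*(b + 4)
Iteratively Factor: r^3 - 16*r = (r - 4)*(r^2 + 4*r) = (r - 4)*(r + 4)*(r)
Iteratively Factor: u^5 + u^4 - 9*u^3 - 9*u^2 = (u - 3)*(u^4 + 4*u^3 + 3*u^2) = (u - 3)*(u + 3)*(u^3 + u^2) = u*(u - 3)*(u + 3)*(u^2 + u) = u^2*(u - 3)*(u + 3)*(u + 1)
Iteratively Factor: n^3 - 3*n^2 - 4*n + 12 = (n - 3)*(n^2 - 4) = (n - 3)*(n + 2)*(n - 2)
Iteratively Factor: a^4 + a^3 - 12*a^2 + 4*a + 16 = (a - 2)*(a^3 + 3*a^2 - 6*a - 8) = (a - 2)^2*(a^2 + 5*a + 4) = (a - 2)^2*(a + 4)*(a + 1)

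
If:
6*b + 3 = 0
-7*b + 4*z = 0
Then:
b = -1/2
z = -7/8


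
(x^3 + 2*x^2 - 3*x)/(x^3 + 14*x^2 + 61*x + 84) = x*(x - 1)/(x^2 + 11*x + 28)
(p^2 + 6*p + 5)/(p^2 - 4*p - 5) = (p + 5)/(p - 5)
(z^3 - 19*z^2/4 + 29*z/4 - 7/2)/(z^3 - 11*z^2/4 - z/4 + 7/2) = (z - 1)/(z + 1)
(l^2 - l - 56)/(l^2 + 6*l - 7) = (l - 8)/(l - 1)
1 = 1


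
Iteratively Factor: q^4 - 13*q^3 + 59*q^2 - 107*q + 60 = (q - 1)*(q^3 - 12*q^2 + 47*q - 60) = (q - 3)*(q - 1)*(q^2 - 9*q + 20) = (q - 4)*(q - 3)*(q - 1)*(q - 5)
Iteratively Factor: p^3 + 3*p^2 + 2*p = (p + 1)*(p^2 + 2*p) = (p + 1)*(p + 2)*(p)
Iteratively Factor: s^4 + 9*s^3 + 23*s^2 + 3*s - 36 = (s + 4)*(s^3 + 5*s^2 + 3*s - 9) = (s + 3)*(s + 4)*(s^2 + 2*s - 3) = (s + 3)^2*(s + 4)*(s - 1)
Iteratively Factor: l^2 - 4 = (l - 2)*(l + 2)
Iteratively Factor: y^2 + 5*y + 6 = (y + 3)*(y + 2)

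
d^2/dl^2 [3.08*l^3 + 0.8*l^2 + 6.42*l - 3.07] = 18.48*l + 1.6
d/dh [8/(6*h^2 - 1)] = -96*h/(6*h^2 - 1)^2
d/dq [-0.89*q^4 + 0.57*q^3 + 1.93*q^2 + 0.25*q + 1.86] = -3.56*q^3 + 1.71*q^2 + 3.86*q + 0.25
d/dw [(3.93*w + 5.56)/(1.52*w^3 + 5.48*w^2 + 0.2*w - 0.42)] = (5.9736*w^3 + 21.5364*w^2 + 0.786*w - (3.93*w + 5.56)*(4.56*w^2 + 10.96*w + 0.2) - 1.6506)/(1.52*w^3 + 5.48*w^2 + 0.2*w - 0.42)^2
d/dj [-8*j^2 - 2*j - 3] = -16*j - 2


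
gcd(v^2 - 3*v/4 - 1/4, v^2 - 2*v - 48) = 1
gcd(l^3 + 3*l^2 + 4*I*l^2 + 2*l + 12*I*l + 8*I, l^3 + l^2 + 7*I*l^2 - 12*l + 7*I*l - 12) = l^2 + l*(1 + 4*I) + 4*I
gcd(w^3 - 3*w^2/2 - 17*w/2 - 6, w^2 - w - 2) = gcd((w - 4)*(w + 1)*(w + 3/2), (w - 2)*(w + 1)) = w + 1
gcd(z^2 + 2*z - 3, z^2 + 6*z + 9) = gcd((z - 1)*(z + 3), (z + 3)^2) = z + 3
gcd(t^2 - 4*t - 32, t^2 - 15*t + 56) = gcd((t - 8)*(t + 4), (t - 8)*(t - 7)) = t - 8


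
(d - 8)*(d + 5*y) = d^2 + 5*d*y - 8*d - 40*y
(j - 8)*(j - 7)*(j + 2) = j^3 - 13*j^2 + 26*j + 112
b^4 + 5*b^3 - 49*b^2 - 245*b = b*(b - 7)*(b + 5)*(b + 7)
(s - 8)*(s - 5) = s^2 - 13*s + 40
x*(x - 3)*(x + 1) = x^3 - 2*x^2 - 3*x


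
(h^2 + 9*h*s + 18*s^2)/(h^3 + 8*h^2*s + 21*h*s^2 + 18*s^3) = (h + 6*s)/(h^2 + 5*h*s + 6*s^2)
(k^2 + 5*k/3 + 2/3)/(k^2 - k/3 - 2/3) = (k + 1)/(k - 1)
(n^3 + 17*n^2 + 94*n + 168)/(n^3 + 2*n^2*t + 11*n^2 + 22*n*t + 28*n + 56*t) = (n + 6)/(n + 2*t)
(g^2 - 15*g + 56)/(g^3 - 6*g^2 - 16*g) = (g - 7)/(g*(g + 2))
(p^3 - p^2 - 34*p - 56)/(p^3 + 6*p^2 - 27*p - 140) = (p^2 - 5*p - 14)/(p^2 + 2*p - 35)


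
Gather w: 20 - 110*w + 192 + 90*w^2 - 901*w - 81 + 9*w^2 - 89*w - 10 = 99*w^2 - 1100*w + 121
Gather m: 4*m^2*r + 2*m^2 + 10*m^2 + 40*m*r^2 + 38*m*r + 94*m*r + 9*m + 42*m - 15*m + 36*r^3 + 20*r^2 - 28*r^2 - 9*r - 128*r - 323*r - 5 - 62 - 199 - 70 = m^2*(4*r + 12) + m*(40*r^2 + 132*r + 36) + 36*r^3 - 8*r^2 - 460*r - 336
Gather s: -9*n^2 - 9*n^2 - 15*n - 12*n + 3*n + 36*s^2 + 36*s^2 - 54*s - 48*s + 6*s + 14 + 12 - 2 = -18*n^2 - 24*n + 72*s^2 - 96*s + 24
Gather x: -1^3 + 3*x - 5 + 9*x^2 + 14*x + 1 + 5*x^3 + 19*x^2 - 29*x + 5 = 5*x^3 + 28*x^2 - 12*x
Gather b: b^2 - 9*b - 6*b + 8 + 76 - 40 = b^2 - 15*b + 44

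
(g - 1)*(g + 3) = g^2 + 2*g - 3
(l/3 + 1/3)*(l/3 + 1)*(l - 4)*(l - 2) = l^4/9 - 2*l^3/9 - 13*l^2/9 + 14*l/9 + 8/3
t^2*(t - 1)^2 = t^4 - 2*t^3 + t^2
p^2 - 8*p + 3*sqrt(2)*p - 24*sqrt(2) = (p - 8)*(p + 3*sqrt(2))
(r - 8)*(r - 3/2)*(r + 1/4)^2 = r^4 - 9*r^3 + 117*r^2/16 + 173*r/32 + 3/4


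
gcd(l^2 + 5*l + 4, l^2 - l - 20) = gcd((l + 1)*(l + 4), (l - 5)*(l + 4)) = l + 4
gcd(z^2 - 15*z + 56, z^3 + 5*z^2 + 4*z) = 1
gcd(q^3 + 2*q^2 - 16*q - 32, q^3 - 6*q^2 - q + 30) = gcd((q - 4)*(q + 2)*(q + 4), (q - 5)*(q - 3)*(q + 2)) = q + 2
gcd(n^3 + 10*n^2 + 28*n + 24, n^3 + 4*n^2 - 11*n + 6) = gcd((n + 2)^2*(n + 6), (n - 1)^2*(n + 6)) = n + 6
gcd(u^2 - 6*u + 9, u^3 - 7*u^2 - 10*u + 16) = 1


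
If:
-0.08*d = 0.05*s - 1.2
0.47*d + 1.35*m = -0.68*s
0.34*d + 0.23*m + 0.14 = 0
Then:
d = 5.93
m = -9.37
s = 14.51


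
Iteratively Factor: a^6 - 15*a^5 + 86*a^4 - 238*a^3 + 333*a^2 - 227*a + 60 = (a - 5)*(a^5 - 10*a^4 + 36*a^3 - 58*a^2 + 43*a - 12) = (a - 5)*(a - 1)*(a^4 - 9*a^3 + 27*a^2 - 31*a + 12) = (a - 5)*(a - 1)^2*(a^3 - 8*a^2 + 19*a - 12) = (a - 5)*(a - 3)*(a - 1)^2*(a^2 - 5*a + 4) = (a - 5)*(a - 4)*(a - 3)*(a - 1)^2*(a - 1)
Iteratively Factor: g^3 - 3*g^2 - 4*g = (g - 4)*(g^2 + g) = (g - 4)*(g + 1)*(g)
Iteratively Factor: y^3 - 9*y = (y)*(y^2 - 9) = y*(y - 3)*(y + 3)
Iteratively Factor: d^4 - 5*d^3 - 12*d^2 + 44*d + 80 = (d + 2)*(d^3 - 7*d^2 + 2*d + 40) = (d - 4)*(d + 2)*(d^2 - 3*d - 10) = (d - 4)*(d + 2)^2*(d - 5)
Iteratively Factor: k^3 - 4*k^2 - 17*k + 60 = (k - 5)*(k^2 + k - 12) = (k - 5)*(k - 3)*(k + 4)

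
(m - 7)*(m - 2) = m^2 - 9*m + 14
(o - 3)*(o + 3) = o^2 - 9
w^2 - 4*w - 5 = (w - 5)*(w + 1)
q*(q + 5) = q^2 + 5*q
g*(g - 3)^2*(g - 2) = g^4 - 8*g^3 + 21*g^2 - 18*g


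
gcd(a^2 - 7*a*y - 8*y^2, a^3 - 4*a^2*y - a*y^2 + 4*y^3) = a + y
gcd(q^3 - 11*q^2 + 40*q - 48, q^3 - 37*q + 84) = q^2 - 7*q + 12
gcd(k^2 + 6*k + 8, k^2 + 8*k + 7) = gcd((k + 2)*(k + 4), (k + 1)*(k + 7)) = 1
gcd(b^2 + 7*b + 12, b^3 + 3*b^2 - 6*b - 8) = b + 4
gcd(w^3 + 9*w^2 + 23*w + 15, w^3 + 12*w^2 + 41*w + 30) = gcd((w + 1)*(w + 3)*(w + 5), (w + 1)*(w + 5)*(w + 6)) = w^2 + 6*w + 5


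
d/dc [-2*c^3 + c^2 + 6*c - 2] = -6*c^2 + 2*c + 6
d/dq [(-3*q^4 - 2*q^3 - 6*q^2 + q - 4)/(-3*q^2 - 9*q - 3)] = (6*q^5 + 29*q^4 + 24*q^3 + 25*q^2 + 4*q - 13)/(3*(q^4 + 6*q^3 + 11*q^2 + 6*q + 1))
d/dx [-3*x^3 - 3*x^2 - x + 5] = -9*x^2 - 6*x - 1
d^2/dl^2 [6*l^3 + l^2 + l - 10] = 36*l + 2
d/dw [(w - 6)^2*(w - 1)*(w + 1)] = 4*w^3 - 36*w^2 + 70*w + 12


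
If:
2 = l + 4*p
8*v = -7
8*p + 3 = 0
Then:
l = 7/2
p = -3/8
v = -7/8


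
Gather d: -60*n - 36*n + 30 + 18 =48 - 96*n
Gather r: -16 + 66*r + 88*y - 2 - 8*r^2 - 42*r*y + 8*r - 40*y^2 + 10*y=-8*r^2 + r*(74 - 42*y) - 40*y^2 + 98*y - 18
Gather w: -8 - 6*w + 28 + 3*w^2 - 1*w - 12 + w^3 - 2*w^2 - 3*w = w^3 + w^2 - 10*w + 8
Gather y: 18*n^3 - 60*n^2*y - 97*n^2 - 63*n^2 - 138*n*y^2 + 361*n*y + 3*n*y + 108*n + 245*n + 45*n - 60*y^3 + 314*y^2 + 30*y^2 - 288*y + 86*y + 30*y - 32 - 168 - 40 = 18*n^3 - 160*n^2 + 398*n - 60*y^3 + y^2*(344 - 138*n) + y*(-60*n^2 + 364*n - 172) - 240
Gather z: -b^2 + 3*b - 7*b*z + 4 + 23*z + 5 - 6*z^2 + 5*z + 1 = -b^2 + 3*b - 6*z^2 + z*(28 - 7*b) + 10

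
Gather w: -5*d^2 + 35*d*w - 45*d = -5*d^2 + 35*d*w - 45*d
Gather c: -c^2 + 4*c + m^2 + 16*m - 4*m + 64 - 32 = -c^2 + 4*c + m^2 + 12*m + 32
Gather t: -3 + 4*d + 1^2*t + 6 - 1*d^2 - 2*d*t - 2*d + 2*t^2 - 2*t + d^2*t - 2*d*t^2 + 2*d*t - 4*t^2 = -d^2 + 2*d + t^2*(-2*d - 2) + t*(d^2 - 1) + 3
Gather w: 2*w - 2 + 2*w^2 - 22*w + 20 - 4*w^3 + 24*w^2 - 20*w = -4*w^3 + 26*w^2 - 40*w + 18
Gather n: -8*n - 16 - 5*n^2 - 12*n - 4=-5*n^2 - 20*n - 20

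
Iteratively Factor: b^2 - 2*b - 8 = (b - 4)*(b + 2)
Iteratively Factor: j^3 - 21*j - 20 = (j + 4)*(j^2 - 4*j - 5) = (j + 1)*(j + 4)*(j - 5)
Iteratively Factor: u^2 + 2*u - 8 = (u + 4)*(u - 2)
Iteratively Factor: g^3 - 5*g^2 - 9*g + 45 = (g - 3)*(g^2 - 2*g - 15) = (g - 3)*(g + 3)*(g - 5)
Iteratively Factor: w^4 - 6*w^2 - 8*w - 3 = (w - 3)*(w^3 + 3*w^2 + 3*w + 1) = (w - 3)*(w + 1)*(w^2 + 2*w + 1) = (w - 3)*(w + 1)^2*(w + 1)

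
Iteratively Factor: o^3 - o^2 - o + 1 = (o - 1)*(o^2 - 1) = (o - 1)*(o + 1)*(o - 1)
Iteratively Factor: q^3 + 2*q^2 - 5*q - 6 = (q + 3)*(q^2 - q - 2) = (q - 2)*(q + 3)*(q + 1)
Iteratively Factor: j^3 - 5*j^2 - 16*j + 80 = (j + 4)*(j^2 - 9*j + 20) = (j - 5)*(j + 4)*(j - 4)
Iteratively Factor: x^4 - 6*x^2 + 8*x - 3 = (x + 3)*(x^3 - 3*x^2 + 3*x - 1) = (x - 1)*(x + 3)*(x^2 - 2*x + 1) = (x - 1)^2*(x + 3)*(x - 1)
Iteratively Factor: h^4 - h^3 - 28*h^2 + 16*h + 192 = (h + 4)*(h^3 - 5*h^2 - 8*h + 48) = (h - 4)*(h + 4)*(h^2 - h - 12) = (h - 4)*(h + 3)*(h + 4)*(h - 4)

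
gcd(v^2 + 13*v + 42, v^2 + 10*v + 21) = v + 7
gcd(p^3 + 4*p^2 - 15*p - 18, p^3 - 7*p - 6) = p^2 - 2*p - 3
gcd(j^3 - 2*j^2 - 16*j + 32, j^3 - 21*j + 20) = j - 4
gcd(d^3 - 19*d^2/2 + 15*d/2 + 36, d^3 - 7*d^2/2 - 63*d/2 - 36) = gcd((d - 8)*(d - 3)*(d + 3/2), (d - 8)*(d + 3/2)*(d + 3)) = d^2 - 13*d/2 - 12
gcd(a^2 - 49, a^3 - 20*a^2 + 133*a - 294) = a - 7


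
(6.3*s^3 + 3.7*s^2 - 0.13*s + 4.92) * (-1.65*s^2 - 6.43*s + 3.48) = -10.395*s^5 - 46.614*s^4 - 1.6525*s^3 + 5.5939*s^2 - 32.088*s + 17.1216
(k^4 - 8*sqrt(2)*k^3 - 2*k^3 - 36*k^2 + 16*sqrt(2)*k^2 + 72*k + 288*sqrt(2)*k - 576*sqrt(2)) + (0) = k^4 - 8*sqrt(2)*k^3 - 2*k^3 - 36*k^2 + 16*sqrt(2)*k^2 + 72*k + 288*sqrt(2)*k - 576*sqrt(2)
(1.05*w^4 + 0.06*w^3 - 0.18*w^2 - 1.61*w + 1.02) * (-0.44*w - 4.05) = -0.462*w^5 - 4.2789*w^4 - 0.1638*w^3 + 1.4374*w^2 + 6.0717*w - 4.131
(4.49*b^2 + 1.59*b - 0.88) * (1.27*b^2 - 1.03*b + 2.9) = 5.7023*b^4 - 2.6054*b^3 + 10.2657*b^2 + 5.5174*b - 2.552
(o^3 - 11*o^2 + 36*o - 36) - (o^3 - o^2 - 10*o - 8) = -10*o^2 + 46*o - 28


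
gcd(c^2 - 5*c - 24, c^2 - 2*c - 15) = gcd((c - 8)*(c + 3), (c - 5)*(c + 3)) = c + 3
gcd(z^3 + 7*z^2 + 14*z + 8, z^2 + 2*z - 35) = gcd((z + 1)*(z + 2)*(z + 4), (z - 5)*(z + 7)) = 1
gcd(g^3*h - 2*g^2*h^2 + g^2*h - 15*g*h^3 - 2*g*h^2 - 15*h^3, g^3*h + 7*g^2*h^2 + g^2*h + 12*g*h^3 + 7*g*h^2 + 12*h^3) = g^2*h + 3*g*h^2 + g*h + 3*h^2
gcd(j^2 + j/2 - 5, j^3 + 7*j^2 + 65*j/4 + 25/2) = j + 5/2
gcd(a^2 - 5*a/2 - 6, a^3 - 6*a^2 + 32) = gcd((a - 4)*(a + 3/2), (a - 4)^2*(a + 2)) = a - 4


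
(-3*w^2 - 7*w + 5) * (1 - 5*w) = 15*w^3 + 32*w^2 - 32*w + 5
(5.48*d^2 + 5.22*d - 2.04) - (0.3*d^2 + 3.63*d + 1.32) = 5.18*d^2 + 1.59*d - 3.36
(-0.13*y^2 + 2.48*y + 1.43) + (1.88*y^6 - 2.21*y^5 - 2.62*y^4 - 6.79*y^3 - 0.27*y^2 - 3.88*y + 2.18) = 1.88*y^6 - 2.21*y^5 - 2.62*y^4 - 6.79*y^3 - 0.4*y^2 - 1.4*y + 3.61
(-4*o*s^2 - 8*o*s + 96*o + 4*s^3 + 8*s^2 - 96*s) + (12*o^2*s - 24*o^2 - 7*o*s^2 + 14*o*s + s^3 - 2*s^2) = 12*o^2*s - 24*o^2 - 11*o*s^2 + 6*o*s + 96*o + 5*s^3 + 6*s^2 - 96*s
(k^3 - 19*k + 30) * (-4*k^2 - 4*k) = -4*k^5 - 4*k^4 + 76*k^3 - 44*k^2 - 120*k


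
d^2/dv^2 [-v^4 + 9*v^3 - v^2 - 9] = -12*v^2 + 54*v - 2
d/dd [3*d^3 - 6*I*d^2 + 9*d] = 9*d^2 - 12*I*d + 9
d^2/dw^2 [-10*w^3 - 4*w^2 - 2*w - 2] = -60*w - 8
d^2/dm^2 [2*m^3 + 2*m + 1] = 12*m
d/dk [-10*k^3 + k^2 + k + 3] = -30*k^2 + 2*k + 1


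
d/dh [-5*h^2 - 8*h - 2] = -10*h - 8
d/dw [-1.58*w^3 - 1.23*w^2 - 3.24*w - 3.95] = -4.74*w^2 - 2.46*w - 3.24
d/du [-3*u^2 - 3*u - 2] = -6*u - 3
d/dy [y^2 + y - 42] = 2*y + 1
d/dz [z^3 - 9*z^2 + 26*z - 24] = 3*z^2 - 18*z + 26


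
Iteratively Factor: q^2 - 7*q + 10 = (q - 5)*(q - 2)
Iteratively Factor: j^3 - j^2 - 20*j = (j + 4)*(j^2 - 5*j) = (j - 5)*(j + 4)*(j)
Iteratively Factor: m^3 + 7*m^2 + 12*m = (m + 4)*(m^2 + 3*m) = m*(m + 4)*(m + 3)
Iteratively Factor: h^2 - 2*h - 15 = (h + 3)*(h - 5)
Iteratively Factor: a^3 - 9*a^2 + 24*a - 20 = (a - 2)*(a^2 - 7*a + 10) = (a - 2)^2*(a - 5)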